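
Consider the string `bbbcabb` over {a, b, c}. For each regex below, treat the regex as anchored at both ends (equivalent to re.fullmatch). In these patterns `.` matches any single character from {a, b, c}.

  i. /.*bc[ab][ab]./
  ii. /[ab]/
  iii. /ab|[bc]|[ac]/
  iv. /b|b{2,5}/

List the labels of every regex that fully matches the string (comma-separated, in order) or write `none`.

i

i → match
ii → no match
iii → no match
iv → no match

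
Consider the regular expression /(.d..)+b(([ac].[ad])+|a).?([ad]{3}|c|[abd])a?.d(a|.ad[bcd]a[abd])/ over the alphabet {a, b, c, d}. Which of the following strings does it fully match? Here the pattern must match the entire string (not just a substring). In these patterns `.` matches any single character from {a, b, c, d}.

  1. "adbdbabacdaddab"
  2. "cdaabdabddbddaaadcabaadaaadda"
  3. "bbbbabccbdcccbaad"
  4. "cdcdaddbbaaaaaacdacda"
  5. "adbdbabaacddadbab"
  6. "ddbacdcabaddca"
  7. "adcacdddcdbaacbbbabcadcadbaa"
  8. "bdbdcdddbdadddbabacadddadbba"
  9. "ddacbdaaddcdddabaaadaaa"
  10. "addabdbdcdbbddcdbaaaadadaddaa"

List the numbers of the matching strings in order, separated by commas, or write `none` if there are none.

1 → no match
2 → no match
3 → no match
4 → match
5 → match
6 → no match
7 → no match
8 → no match
9 → no match
10 → no match

4, 5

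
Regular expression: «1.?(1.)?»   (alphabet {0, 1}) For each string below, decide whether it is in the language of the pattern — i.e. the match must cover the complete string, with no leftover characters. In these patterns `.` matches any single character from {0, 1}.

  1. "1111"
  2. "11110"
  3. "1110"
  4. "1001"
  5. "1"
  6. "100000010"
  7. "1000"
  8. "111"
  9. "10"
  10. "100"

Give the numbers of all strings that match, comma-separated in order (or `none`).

1. "1111" → match
2. "11110" → no match
3. "1110" → match
4. "1001" → no match
5. "1" → match
6. "100000010" → no match
7. "1000" → no match
8. "111" → match
9. "10" → match
10. "100" → no match

1, 3, 5, 8, 9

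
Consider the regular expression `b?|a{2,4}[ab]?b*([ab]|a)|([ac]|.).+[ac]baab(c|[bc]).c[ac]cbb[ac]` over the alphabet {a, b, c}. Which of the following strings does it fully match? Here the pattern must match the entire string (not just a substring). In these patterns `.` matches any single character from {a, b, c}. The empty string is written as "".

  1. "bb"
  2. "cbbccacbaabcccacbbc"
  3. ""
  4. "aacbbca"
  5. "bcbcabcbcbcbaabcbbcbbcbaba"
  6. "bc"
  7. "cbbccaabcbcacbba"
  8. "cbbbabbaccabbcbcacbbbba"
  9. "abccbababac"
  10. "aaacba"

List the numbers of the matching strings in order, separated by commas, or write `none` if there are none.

2, 3

1. "bb" → no match
2 → match
3. "" → match
4. "aacbbca" → no match
5 → no match
6. "bc" → no match
7 → no match
8 → no match
9. "abccbababac" → no match
10. "aaacba" → no match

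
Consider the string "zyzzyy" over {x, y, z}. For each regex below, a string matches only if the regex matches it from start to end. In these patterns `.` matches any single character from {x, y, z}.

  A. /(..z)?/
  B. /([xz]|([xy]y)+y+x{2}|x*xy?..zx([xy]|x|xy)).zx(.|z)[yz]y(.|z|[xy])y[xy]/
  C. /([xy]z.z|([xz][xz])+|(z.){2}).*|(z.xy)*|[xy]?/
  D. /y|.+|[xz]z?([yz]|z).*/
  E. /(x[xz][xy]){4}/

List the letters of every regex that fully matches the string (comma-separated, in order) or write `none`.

C, D

A → no match
B → no match
C → match
D → match
E → no match — must start with "x"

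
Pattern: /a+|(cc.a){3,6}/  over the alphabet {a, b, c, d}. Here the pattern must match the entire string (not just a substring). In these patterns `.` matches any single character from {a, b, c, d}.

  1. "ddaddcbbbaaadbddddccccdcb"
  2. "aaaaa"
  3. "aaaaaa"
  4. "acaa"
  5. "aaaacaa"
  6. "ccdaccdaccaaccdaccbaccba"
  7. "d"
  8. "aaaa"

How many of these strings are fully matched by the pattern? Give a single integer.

1 → no match — must end with "a"
2 → match
3 → match
4 → no match
5 → no match
6 → match
7 → no match — must end with "a"
8 → match
Total matched: 4

4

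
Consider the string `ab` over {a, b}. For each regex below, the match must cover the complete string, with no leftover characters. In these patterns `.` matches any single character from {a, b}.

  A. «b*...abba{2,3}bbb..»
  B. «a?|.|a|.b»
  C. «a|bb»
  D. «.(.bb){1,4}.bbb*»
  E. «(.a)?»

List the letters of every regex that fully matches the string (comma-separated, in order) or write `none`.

B

A → no match
B → match
C → no match
D → no match
E → no match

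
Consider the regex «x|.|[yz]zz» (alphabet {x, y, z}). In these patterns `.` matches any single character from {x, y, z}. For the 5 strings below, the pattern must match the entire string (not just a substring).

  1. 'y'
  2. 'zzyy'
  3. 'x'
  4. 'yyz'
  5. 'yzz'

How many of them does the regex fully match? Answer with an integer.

3

1 → match
2 → no match
3 → match
4 → no match
5 → match
Total matched: 3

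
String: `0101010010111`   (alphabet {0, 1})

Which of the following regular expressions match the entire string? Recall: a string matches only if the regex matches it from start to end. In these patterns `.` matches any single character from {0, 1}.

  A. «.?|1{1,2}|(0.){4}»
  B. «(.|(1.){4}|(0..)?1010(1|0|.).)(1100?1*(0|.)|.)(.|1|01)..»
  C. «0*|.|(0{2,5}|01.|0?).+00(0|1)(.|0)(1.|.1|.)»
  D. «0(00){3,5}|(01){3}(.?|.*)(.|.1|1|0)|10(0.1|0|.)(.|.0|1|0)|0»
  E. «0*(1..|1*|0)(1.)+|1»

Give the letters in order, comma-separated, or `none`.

B, D

A → no match
B → match
C → no match
D → match
E → no match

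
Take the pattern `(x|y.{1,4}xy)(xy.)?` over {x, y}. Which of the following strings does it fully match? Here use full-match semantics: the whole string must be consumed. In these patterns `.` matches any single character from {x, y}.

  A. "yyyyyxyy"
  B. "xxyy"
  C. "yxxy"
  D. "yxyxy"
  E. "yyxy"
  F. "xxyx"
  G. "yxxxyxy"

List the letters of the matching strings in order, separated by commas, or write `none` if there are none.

B, C, D, E, F, G

A. "yyyyyxyy" → no match
B. "xxyy" → match
C. "yxxy" → match
D. "yxyxy" → match
E. "yyxy" → match
F. "xxyx" → match
G. "yxxxyxy" → match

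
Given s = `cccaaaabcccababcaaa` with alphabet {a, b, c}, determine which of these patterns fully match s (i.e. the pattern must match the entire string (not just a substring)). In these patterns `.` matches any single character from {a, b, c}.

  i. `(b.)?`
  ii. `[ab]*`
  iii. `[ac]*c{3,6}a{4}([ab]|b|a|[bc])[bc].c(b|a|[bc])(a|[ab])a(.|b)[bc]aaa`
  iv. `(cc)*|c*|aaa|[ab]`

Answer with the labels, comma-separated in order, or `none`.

iii

i → no match
ii → no match
iii → match
iv → no match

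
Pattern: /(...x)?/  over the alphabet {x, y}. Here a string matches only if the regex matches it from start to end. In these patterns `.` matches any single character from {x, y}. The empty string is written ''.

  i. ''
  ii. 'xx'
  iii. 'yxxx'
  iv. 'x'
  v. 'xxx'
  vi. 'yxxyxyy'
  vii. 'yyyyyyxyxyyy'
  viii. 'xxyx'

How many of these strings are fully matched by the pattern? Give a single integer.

3

i → match
ii → no match
iii → match
iv → no match
v → no match
vi → no match
vii → no match
viii → match
Total matched: 3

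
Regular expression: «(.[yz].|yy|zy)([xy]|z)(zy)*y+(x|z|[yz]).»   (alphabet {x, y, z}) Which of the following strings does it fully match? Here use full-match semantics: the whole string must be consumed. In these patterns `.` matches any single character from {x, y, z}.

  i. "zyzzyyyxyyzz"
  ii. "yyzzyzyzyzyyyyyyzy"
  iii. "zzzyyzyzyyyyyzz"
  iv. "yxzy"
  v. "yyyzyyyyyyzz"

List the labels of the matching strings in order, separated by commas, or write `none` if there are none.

i → no match
ii → match
iii → no match
iv → no match
v → match

ii, v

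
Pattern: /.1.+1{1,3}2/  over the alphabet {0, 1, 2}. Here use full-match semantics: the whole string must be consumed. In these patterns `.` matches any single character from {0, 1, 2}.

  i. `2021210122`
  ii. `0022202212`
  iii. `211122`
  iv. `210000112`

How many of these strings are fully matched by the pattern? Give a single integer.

i. `2021210122` → no match — must end with `12`
ii. `0022202212` → no match
iii. `211122` → no match — must end with `12`
iv. `210000112` → match
Total matched: 1

1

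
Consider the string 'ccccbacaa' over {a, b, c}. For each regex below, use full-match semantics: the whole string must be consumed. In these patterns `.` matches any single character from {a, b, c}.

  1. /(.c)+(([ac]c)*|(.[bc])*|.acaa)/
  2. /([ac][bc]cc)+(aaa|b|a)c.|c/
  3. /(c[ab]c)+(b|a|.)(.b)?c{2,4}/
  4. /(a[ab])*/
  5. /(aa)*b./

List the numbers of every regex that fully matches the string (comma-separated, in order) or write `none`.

1

1 → match
2 → no match
3 → no match — must end with 'c'
4 → no match
5 → no match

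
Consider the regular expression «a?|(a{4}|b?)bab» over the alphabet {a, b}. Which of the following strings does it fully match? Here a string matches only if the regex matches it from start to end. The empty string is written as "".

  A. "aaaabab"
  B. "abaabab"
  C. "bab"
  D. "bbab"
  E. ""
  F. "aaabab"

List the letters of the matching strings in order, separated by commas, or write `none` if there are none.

A → match
B → no match
C → match
D → match
E → match
F → no match

A, C, D, E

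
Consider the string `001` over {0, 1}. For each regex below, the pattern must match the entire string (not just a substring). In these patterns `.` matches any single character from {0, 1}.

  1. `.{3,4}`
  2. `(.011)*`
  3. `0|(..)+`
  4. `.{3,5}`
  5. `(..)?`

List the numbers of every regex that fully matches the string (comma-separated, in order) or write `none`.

1, 4

1 → match
2 → no match
3 → no match
4 → match
5 → no match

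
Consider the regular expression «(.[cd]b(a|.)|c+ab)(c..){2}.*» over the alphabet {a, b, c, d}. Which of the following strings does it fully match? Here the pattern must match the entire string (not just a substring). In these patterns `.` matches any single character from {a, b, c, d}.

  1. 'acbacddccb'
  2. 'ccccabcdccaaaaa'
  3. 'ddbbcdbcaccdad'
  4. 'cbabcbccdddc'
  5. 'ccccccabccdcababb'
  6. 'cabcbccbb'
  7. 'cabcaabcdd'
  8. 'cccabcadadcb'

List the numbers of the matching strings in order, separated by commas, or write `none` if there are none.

1. 'acbacddccb' → match
2 → match
3 → match
4. 'cbabcbccdddc' → no match
5 → match
6. 'cabcbccbb' → match
7. 'cabcaabcdd' → no match
8. 'cccabcadadcb' → no match

1, 2, 3, 5, 6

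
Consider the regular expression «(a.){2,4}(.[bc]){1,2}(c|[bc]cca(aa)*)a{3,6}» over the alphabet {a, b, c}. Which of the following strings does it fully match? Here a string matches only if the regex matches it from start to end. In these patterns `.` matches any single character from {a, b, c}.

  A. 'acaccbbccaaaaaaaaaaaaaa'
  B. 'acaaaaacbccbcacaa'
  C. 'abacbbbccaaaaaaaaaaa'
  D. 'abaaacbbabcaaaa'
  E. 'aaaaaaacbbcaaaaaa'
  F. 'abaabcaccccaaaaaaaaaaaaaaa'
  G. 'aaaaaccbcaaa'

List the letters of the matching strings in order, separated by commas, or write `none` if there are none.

A → match
B → no match
C → match
D → match
E → match
F → match
G → match

A, C, D, E, F, G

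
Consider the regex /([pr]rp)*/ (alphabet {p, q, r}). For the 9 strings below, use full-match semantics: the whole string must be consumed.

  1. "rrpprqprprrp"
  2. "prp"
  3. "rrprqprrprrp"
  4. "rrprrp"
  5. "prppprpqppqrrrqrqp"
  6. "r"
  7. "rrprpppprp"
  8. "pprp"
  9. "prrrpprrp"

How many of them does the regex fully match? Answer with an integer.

2

1 → no match
2 → match
3 → no match
4 → match
5 → no match
6 → no match
7 → no match
8 → no match
9 → no match
Total matched: 2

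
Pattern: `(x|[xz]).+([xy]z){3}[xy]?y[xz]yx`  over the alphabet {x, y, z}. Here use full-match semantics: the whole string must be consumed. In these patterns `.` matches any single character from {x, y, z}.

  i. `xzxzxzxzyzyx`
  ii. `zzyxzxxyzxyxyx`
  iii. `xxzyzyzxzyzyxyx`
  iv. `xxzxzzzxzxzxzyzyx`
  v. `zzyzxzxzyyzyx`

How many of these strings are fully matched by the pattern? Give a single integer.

i → match
ii → no match
iii → match
iv → match
v → match
Total matched: 4

4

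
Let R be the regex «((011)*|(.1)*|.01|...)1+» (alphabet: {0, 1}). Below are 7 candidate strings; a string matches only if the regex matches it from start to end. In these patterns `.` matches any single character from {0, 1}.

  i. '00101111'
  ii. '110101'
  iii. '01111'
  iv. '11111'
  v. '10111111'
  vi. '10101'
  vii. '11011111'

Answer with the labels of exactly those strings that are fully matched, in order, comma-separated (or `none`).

iii, iv, v, vii

i → no match
ii → no match
iii → match
iv → match
v → match
vi → no match
vii → match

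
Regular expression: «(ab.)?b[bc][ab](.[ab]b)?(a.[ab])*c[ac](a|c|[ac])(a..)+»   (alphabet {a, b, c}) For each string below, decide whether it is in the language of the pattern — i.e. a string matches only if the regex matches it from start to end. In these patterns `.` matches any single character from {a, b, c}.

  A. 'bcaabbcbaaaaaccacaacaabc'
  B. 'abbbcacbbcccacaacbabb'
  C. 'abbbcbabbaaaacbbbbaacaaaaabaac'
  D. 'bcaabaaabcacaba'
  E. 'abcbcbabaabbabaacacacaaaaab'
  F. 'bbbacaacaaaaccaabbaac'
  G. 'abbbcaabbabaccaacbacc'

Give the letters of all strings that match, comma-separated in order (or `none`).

A → no match
B → match
C → no match
D → match
E → match
F → match
G → match

B, D, E, F, G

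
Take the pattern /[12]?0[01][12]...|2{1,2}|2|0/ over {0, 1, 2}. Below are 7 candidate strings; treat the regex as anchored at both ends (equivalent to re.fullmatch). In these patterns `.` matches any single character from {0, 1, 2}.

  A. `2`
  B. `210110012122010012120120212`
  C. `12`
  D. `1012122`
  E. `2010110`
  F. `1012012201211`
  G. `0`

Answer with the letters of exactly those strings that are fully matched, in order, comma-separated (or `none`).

A → match
B → no match
C → no match
D → match
E → no match
F → no match
G → match

A, D, G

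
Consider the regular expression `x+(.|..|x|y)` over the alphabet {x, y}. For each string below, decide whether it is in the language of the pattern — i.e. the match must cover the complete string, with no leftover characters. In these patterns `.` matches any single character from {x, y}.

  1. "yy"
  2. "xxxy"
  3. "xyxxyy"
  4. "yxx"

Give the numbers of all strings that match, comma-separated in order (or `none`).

2

1 → no match — must start with "x"
2 → match
3 → no match
4 → no match — must start with "x"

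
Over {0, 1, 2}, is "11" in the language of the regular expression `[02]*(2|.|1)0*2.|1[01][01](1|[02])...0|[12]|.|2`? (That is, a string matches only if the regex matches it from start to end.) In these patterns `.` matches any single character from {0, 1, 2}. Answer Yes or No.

No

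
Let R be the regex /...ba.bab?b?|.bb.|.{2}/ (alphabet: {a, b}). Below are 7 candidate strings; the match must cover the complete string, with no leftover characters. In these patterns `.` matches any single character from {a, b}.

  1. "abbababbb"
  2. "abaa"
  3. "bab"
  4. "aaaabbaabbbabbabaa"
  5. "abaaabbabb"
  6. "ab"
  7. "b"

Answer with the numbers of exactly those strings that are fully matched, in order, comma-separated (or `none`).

1. "abbababbb" → no match
2. "abaa" → no match
3. "bab" → no match
4 → no match
5. "abaaabbabb" → no match
6. "ab" → match
7. "b" → no match

6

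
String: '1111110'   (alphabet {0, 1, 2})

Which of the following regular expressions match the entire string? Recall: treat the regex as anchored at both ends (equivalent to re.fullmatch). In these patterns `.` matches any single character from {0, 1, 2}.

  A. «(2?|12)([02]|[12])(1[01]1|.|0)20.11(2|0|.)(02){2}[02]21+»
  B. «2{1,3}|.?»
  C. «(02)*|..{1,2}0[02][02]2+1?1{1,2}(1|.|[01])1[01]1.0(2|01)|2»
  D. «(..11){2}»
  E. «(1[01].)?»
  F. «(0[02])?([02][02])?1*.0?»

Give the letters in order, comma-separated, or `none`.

A → no match — must end with '1'
B → no match
C → no match
D → no match — must end with '11'
E → no match
F → match

F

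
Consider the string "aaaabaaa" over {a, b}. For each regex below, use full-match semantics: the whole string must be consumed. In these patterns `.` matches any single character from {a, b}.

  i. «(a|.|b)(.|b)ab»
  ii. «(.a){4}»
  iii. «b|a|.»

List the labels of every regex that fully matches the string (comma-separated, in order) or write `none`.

ii

i → no match — must end with "ab"
ii → match
iii → no match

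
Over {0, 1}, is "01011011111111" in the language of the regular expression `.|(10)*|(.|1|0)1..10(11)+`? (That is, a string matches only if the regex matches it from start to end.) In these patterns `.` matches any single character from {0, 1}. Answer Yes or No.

Yes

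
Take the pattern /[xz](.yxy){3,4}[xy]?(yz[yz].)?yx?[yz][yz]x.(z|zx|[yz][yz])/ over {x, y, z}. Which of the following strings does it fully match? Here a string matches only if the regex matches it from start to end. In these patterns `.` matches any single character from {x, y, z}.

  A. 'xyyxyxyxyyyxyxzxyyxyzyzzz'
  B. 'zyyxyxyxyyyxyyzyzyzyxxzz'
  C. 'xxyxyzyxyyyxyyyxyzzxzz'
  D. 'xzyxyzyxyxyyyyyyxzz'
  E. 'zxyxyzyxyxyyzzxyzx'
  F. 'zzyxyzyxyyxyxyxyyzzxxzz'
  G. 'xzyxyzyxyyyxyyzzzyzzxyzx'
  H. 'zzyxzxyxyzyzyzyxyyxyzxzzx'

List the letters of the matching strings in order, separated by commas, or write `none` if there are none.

A → no match
B → match
C → no match
D → no match
E → no match
F → no match
G → match
H → no match

B, G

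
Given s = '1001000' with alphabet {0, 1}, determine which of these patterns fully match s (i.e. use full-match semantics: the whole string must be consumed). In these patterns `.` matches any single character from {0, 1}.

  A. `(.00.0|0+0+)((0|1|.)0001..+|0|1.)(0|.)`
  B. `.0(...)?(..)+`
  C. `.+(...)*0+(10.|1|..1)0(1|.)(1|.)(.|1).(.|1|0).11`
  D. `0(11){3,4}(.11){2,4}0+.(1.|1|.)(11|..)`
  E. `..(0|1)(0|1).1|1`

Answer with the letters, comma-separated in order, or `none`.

A → match
B → match
C → no match — must end with '11'
D → no match — must start with '011'
E → no match — must end with '1'

A, B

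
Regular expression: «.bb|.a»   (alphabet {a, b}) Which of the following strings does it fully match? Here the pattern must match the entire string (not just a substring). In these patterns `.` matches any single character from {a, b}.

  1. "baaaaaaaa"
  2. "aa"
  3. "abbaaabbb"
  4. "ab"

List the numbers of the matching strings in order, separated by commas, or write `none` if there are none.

1 → no match
2 → match
3 → no match
4 → no match

2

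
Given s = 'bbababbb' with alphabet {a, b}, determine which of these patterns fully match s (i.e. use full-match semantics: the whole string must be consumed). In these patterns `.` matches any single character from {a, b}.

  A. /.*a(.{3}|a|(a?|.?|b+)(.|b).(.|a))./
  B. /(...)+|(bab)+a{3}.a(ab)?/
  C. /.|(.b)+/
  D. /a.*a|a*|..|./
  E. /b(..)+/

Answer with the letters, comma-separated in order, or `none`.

A → match
B → no match
C → match
D → no match
E → no match

A, C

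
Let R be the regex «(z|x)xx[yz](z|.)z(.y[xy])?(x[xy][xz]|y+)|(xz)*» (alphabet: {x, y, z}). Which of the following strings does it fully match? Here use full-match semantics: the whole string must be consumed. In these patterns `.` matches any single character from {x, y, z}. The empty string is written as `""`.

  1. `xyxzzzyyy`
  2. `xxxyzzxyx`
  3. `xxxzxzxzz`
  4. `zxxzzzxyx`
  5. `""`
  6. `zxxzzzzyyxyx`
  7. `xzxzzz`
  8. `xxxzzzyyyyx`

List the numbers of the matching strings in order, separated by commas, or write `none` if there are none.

2, 4, 5, 6

1. `xyxzzzyyy` → no match
2. `xxxyzzxyx` → match
3. `xxxzxzxzz` → no match
4. `zxxzzzxyx` → match
5. `""` → match
6. `zxxzzzzyyxyx` → match
7. `xzxzzz` → no match
8. `xxxzzzyyyyx` → no match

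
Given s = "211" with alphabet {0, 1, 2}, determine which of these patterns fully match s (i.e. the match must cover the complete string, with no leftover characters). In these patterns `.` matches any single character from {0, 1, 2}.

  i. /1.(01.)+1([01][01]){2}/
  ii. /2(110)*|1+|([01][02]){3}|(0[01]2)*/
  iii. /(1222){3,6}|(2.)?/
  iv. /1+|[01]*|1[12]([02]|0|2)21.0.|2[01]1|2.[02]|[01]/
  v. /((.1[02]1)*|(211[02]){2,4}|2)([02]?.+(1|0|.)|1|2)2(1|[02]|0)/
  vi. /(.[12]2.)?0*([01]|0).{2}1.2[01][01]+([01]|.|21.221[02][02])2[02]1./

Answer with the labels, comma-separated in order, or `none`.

iv

i → no match — must start with "1"
ii → no match
iii → no match
iv → match
v → no match
vi → no match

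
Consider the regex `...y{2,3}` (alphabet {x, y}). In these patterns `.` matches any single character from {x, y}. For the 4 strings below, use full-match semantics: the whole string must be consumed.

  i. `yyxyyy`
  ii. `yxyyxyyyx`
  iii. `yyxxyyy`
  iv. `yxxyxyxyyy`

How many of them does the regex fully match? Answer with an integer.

i → match
ii → no match — must end with `y`
iii → no match
iv → no match
Total matched: 1

1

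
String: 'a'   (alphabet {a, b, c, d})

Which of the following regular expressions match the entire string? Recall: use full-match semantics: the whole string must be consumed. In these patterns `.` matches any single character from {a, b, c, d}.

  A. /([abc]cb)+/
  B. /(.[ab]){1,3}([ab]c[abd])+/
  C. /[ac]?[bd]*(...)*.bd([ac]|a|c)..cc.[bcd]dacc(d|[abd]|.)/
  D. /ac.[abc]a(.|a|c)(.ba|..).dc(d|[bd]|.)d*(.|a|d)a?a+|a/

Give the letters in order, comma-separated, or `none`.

A → no match — must end with 'cb'
B → no match
C → no match
D → match

D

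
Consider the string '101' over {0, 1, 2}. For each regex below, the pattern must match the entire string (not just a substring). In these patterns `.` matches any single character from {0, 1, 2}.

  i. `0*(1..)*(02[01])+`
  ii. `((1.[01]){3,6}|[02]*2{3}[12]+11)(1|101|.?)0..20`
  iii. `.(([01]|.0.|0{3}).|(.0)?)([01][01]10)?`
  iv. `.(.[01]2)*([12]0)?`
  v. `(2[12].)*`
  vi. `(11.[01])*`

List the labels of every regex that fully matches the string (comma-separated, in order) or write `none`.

iii

i → no match
ii → no match — must end with '20'
iii → match
iv → no match
v → no match
vi → no match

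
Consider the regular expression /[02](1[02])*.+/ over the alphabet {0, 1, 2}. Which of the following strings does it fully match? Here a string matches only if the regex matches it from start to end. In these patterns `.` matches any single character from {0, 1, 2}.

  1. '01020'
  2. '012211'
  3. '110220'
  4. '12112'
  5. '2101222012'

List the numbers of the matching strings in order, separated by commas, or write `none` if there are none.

1, 2, 5

1. '01020' → match
2. '012211' → match
3. '110220' → no match
4. '12112' → no match
5. '2101222012' → match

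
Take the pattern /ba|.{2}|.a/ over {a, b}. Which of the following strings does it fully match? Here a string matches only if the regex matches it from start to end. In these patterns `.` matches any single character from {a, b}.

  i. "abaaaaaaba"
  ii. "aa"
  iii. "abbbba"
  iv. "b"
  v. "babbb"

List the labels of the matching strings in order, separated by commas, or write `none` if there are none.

ii

i → no match
ii → match
iii → no match
iv → no match
v → no match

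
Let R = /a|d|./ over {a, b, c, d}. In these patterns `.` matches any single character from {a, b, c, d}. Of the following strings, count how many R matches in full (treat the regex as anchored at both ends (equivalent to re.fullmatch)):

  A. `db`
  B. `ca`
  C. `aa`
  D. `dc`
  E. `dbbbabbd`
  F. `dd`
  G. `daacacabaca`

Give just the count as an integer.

A → no match
B → no match
C → no match
D → no match
E → no match
F → no match
G → no match
Total matched: 0

0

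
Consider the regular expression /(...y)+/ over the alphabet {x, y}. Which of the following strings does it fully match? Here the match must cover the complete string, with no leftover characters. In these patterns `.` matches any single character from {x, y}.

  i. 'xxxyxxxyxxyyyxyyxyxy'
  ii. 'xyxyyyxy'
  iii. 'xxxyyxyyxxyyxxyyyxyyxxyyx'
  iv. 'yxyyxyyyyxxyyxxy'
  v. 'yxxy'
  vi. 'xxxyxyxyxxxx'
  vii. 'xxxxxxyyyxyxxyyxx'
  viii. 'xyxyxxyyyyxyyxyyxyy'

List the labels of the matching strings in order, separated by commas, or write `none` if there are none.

i → match
ii. 'xyxyyyxy' → match
iii → no match — must end with 'y'
iv → match
v. 'yxxy' → match
vi. 'xxxyxyxyxxxx' → no match — must end with 'y'
vii → no match — must end with 'y'
viii → no match

i, ii, iv, v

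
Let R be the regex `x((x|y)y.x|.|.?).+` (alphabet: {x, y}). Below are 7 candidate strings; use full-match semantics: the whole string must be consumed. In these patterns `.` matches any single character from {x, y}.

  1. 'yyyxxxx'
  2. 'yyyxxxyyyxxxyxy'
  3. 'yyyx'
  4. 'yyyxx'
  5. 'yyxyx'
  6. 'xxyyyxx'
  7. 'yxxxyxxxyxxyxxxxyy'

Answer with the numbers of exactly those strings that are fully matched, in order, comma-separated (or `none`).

6

1 → no match — must start with 'x'
2 → no match — must start with 'x'
3 → no match — must start with 'x'
4 → no match — must start with 'x'
5 → no match — must start with 'x'
6 → match
7 → no match — must start with 'x'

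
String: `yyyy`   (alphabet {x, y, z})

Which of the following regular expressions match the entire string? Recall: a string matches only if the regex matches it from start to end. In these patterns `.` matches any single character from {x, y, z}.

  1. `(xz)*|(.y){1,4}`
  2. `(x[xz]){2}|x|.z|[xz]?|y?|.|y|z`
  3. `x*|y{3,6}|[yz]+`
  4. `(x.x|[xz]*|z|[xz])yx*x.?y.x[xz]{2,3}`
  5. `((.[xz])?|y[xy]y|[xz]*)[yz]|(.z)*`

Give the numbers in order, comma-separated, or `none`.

1 → match
2 → no match
3 → match
4 → no match
5 → match

1, 3, 5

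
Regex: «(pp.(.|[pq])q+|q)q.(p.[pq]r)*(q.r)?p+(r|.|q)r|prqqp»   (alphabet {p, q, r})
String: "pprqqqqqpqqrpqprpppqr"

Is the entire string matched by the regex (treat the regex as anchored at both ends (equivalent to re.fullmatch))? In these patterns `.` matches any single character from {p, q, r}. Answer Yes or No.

Yes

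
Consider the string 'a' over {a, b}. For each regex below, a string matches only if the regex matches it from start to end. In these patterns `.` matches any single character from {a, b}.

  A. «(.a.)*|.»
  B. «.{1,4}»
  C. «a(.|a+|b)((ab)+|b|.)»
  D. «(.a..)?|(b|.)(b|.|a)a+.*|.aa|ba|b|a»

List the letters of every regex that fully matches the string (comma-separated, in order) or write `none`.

A, B, D

A → match
B → match
C → no match
D → match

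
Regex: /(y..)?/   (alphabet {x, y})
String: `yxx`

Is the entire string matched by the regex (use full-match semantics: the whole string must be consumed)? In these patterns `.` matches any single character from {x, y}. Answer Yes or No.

Yes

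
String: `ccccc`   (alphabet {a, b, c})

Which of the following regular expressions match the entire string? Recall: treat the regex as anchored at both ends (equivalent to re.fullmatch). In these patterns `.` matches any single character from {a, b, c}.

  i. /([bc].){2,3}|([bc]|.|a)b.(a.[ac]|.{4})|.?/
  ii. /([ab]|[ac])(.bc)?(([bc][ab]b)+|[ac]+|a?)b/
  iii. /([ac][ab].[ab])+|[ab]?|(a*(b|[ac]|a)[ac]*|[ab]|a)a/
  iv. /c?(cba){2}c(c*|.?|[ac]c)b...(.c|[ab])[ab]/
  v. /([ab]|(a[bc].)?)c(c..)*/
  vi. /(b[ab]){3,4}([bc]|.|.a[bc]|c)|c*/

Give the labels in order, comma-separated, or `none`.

i → no match
ii → no match — must end with `b`
iii → no match
iv → no match
v → no match
vi → match

vi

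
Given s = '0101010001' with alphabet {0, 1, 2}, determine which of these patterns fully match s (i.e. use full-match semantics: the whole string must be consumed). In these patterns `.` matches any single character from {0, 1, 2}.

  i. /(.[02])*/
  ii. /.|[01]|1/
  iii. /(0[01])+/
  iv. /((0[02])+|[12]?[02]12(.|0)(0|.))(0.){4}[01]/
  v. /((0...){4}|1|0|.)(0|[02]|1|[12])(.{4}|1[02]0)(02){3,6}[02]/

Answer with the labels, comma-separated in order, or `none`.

i → no match
ii → no match
iii → match
iv → no match
v → no match

iii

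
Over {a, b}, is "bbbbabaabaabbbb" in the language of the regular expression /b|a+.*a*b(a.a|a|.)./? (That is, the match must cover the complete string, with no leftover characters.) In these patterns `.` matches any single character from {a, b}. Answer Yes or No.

No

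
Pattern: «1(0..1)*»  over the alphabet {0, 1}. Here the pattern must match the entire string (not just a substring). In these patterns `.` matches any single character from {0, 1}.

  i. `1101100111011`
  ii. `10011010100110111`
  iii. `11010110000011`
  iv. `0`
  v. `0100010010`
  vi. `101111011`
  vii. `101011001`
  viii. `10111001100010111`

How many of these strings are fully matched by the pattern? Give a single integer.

i → no match
ii → match
iii → no match
iv → no match — must start with `1`
v → no match — must start with `1`
vi → no match
vii → no match
viii → match
Total matched: 2

2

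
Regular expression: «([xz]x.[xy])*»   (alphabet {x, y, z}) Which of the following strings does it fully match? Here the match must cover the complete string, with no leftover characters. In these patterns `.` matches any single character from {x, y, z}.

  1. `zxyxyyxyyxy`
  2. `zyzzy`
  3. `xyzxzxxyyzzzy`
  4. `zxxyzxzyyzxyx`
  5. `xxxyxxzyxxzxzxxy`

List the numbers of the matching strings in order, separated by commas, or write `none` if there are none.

1 → no match
2 → no match
3 → no match
4 → no match
5 → match

5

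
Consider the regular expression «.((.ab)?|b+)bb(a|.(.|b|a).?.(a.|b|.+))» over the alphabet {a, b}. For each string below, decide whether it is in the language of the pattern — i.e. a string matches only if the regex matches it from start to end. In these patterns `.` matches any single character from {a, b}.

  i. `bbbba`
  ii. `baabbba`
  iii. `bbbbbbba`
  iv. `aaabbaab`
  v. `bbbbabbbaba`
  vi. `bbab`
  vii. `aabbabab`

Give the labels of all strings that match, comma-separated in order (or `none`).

i → match
ii → match
iii → match
iv → no match
v → match
vi → no match
vii → no match

i, ii, iii, v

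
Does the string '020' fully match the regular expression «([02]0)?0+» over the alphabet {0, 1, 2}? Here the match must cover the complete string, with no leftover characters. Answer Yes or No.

No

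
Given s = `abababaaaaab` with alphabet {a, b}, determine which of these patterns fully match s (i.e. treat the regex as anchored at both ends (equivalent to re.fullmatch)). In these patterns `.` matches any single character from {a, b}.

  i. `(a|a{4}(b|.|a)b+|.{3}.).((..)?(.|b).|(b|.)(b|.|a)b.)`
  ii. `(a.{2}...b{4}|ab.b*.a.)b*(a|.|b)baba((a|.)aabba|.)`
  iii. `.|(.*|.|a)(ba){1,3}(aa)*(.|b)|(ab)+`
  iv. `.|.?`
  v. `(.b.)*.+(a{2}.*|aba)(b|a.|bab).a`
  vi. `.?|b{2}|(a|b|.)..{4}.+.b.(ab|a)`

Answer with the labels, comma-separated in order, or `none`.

i → no match
ii → no match
iii → match
iv → no match
v → no match — must end with `a`
vi → no match

iii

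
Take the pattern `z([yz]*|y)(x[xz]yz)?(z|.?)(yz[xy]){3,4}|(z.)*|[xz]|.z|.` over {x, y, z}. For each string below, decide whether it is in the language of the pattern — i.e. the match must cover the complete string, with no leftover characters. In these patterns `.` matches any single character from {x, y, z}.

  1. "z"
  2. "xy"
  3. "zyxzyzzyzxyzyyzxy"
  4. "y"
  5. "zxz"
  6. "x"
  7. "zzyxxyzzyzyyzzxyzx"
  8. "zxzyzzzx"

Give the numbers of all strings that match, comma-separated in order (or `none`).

1. "z" → match
2. "xy" → no match
3 → no match
4. "y" → match
5. "zxz" → no match
6. "x" → match
7 → no match
8. "zxzyzzzx" → match

1, 4, 6, 8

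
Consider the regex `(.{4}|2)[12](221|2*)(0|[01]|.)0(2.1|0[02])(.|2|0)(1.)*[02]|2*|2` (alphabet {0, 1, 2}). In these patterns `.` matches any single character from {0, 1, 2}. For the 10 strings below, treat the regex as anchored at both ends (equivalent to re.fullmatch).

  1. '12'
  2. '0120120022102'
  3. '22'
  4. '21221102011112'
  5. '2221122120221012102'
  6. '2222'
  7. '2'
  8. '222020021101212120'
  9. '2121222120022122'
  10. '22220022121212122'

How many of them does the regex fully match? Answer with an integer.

9

1 → no match
2 → match
3 → match
4 → match
5 → match
6 → match
7 → match
8 → match
9 → match
10 → match
Total matched: 9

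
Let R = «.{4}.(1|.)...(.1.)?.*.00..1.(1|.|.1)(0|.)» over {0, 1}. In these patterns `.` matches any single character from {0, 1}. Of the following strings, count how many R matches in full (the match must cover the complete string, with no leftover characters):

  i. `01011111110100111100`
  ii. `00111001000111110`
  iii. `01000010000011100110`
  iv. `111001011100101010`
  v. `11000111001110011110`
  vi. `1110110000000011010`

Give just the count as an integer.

i → match
ii → no match
iii → no match
iv → match
v → no match
vi → match
Total matched: 3

3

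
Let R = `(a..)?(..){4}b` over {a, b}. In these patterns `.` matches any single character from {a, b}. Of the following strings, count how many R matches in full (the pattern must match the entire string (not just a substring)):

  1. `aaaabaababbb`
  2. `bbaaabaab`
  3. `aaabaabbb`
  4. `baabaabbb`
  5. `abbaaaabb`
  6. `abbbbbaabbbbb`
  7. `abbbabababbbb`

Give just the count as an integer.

1. `aaaabaababbb` → match
2. `bbaaabaab` → match
3. `aaabaabbb` → match
4. `baabaabbb` → match
5. `abbaaaabb` → match
6 → no match
7 → no match
Total matched: 5

5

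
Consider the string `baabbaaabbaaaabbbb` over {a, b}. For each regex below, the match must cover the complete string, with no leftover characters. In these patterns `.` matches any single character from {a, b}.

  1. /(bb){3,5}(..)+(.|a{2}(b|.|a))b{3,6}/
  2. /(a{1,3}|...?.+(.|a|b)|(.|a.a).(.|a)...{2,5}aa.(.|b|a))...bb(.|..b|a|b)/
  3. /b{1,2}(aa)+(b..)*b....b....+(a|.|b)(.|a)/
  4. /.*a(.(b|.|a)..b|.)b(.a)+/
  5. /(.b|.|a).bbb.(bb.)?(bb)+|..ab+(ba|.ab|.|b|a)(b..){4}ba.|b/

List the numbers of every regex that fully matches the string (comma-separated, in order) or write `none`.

2, 3

1 → no match — must start with `bb`
2 → match
3 → match
4 → no match — must end with `a`
5 → no match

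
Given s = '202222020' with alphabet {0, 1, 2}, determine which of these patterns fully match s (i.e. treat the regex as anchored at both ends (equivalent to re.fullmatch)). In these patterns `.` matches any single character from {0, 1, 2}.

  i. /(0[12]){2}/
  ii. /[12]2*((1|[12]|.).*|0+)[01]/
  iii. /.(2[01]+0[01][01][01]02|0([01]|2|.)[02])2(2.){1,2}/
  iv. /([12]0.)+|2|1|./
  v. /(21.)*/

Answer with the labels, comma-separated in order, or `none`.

ii, iii

i → no match — must start with '0'
ii → match
iii → match
iv → no match
v → no match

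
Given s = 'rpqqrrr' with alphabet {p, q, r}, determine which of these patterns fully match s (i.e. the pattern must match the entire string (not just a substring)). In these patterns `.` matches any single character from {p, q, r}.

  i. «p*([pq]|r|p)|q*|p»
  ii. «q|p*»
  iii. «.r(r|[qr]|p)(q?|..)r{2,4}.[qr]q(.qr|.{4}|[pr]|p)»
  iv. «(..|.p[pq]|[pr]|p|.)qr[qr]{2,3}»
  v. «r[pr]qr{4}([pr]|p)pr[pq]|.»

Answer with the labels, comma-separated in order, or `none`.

iv

i → no match
ii → no match
iii → no match
iv → match
v → no match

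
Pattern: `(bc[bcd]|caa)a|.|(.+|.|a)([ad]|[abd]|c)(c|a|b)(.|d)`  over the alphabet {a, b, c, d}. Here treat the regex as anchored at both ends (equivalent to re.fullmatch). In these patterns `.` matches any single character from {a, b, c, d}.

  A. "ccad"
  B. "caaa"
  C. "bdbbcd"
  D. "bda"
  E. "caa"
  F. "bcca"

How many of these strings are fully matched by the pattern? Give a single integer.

4

A → match
B → match
C → match
D → no match
E → no match
F → match
Total matched: 4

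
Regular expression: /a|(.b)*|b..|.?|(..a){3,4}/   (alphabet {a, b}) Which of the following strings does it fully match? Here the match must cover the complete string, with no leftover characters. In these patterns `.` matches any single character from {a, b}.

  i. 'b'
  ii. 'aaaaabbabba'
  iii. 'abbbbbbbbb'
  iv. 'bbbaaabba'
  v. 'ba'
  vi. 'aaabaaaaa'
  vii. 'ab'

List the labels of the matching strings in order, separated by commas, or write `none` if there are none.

i, iii, vi, vii

i → match
ii → no match
iii → match
iv → no match
v → no match
vi → match
vii → match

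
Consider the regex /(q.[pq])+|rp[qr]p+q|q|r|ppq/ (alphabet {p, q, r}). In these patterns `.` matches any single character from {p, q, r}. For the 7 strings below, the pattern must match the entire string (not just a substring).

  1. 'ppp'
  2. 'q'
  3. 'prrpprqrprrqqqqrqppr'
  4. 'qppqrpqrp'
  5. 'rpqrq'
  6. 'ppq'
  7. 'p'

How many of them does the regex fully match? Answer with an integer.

3

1 → no match
2 → match
3 → no match
4 → match
5 → no match
6 → match
7 → no match
Total matched: 3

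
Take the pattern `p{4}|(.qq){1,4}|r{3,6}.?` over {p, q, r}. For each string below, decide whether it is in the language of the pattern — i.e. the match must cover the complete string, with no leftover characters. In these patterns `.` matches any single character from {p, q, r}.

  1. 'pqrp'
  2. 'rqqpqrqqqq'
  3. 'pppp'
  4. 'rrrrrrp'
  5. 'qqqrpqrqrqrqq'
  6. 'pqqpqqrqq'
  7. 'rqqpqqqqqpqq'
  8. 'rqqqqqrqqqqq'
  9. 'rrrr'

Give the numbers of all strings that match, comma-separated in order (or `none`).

3, 4, 6, 7, 8, 9

1 → no match
2 → no match
3 → match
4 → match
5 → no match
6 → match
7 → match
8 → match
9 → match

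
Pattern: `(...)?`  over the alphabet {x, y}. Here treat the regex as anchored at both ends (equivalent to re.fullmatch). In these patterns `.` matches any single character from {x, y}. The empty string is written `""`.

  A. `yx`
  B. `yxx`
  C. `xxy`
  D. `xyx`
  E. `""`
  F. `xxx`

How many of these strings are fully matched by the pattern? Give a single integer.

A → no match
B → match
C → match
D → match
E → match
F → match
Total matched: 5

5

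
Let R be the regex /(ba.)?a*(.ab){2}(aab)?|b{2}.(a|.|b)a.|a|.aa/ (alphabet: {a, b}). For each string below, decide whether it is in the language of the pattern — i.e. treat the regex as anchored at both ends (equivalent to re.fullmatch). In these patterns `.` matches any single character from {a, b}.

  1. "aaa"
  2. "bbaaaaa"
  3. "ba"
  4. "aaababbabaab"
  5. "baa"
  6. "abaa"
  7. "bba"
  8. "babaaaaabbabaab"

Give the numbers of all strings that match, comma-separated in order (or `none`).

1 → match
2 → no match
3 → no match
4 → match
5 → match
6 → no match
7 → no match
8 → match

1, 4, 5, 8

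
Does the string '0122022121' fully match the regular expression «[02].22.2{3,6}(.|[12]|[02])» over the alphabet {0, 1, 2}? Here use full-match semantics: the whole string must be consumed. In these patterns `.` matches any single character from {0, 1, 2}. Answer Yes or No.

No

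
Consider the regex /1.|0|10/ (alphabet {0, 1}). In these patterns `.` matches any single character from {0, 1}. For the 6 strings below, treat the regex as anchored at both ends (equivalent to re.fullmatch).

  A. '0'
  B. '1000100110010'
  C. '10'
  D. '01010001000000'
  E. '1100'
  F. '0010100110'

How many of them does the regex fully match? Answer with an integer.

2

A. '0' → match
B → no match
C. '10' → match
D → no match
E. '1100' → no match
F. '0010100110' → no match
Total matched: 2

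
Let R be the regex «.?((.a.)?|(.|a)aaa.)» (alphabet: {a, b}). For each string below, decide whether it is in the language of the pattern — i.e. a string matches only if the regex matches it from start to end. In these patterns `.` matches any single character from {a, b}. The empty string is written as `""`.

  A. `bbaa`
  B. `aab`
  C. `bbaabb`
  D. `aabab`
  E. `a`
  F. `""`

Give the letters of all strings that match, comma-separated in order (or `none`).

A. `bbaa` → match
B. `aab` → match
C. `bbaabb` → no match
D. `aabab` → no match
E. `a` → match
F. `""` → match

A, B, E, F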